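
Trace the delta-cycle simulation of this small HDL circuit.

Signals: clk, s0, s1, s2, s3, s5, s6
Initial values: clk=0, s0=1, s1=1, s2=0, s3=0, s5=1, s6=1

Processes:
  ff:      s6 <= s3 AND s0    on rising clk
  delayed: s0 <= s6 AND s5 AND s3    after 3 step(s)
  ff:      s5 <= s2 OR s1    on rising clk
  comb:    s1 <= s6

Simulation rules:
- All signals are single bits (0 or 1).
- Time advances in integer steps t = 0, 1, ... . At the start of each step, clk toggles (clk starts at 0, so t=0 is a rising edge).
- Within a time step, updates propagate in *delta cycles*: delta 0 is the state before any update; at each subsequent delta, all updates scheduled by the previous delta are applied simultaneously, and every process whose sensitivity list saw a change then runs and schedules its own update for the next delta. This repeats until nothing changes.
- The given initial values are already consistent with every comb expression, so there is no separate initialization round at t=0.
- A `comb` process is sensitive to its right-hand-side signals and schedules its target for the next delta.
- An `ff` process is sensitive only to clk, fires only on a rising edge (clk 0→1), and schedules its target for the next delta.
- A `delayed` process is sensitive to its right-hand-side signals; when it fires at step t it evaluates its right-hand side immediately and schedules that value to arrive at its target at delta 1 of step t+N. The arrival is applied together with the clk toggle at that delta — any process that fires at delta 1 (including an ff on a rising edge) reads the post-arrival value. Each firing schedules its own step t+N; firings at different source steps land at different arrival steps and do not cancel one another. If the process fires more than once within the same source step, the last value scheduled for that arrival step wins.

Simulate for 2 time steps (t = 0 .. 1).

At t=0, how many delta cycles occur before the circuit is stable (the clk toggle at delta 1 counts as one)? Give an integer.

t=0 Δ0: s1=1 s2=0 clk=0 s3=0 s6=1 s0=1 s5=1
  Δ1: clk:0→1
  Δ2: s6:1→0
  Δ3: s1:1→0
  (3Δ to stable)
t=1 Δ0: s1=0 s2=0 clk=1 s3=0 s6=0 s0=1 s5=1
  Δ1: clk:1→0
  (1Δ to stable)

3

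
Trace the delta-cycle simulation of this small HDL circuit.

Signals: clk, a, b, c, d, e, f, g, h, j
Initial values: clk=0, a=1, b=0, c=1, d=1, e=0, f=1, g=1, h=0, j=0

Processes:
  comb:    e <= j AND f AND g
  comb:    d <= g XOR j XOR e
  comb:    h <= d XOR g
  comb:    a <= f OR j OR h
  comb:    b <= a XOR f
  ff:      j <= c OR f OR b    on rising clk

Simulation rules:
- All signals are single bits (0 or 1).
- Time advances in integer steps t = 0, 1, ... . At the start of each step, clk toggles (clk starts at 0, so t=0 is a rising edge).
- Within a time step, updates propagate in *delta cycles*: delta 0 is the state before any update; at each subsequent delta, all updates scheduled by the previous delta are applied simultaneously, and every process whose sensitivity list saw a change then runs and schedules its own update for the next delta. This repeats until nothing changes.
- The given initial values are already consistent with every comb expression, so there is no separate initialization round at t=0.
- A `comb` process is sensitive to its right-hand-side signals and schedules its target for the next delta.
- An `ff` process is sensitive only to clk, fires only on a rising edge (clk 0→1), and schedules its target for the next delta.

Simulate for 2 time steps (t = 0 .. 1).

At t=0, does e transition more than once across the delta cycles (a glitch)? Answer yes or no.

no

[bits: b,a,g,h,e,d,f,clk,c,j]
t=0: Δ0=0110011010 Δ1=0110011110 Δ2=0110011111 Δ3=0110101111 Δ4=0111111111 Δ5=0110111111 | 5Δ
t=1: Δ0=0110111111 Δ1=0110111011 | 1Δ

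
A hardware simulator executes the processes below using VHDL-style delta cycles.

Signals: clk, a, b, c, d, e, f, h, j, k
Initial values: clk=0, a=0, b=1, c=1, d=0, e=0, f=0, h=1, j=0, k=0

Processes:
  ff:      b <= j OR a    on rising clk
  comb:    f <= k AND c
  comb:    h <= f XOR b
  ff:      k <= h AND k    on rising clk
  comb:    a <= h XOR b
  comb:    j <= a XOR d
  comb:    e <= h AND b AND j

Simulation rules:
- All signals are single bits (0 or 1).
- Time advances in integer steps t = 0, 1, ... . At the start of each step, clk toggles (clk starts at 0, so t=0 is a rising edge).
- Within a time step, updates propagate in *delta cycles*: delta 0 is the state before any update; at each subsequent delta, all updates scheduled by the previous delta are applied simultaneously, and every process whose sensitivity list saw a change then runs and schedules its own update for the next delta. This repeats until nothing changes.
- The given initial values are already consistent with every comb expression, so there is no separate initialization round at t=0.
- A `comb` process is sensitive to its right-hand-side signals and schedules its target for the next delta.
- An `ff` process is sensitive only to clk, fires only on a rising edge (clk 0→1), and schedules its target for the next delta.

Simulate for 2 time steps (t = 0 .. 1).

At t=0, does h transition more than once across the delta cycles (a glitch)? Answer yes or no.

no

[bits: f,j,c,k,a,d,h,clk,e,b]
t=0: Δ0=0010001001 Δ1=0010001101 Δ2=0010001100 Δ3=0010100100 Δ4=0110000100 Δ5=0010000100 | 5Δ
t=1: Δ0=0010000100 Δ1=0010000000 | 1Δ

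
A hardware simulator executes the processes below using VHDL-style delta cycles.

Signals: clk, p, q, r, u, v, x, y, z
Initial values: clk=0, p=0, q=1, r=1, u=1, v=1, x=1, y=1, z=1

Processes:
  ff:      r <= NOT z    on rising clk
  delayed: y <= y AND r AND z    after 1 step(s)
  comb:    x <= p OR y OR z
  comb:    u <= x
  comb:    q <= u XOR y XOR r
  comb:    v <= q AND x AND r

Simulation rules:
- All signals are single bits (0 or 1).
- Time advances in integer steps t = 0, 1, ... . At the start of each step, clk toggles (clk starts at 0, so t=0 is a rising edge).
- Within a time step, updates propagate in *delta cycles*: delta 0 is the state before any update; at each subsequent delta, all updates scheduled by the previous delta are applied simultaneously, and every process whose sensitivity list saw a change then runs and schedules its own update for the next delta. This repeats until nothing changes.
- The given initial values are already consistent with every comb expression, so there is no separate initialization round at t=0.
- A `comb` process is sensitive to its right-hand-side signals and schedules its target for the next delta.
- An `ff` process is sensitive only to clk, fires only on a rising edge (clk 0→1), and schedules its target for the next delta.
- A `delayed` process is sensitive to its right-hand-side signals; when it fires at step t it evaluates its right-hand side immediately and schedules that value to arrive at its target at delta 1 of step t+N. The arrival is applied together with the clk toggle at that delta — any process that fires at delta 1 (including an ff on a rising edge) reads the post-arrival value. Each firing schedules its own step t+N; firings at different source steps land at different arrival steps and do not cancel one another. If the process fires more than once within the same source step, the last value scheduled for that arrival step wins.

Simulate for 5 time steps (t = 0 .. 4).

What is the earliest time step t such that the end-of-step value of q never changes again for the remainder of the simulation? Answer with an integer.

t0.Δ0 q=1 p=0 r=1 z=1 v=1 u=1 y=1 clk=0 x=1
t0.Δ1 q=1 p=0 r=1 z=1 v=1 u=1 y=1 clk=1 x=1
t0.Δ2 q=1 p=0 r=0 z=1 v=1 u=1 y=1 clk=1 x=1
t0.Δ3 q=0 p=0 r=0 z=1 v=0 u=1 y=1 clk=1 x=1
t1.Δ0 q=0 p=0 r=0 z=1 v=0 u=1 y=1 clk=1 x=1
t1.Δ1 q=0 p=0 r=0 z=1 v=0 u=1 y=0 clk=0 x=1
t1.Δ2 q=1 p=0 r=0 z=1 v=0 u=1 y=0 clk=0 x=1
t2.Δ0 q=1 p=0 r=0 z=1 v=0 u=1 y=0 clk=0 x=1
t2.Δ1 q=1 p=0 r=0 z=1 v=0 u=1 y=0 clk=1 x=1
t3.Δ0 q=1 p=0 r=0 z=1 v=0 u=1 y=0 clk=1 x=1
t3.Δ1 q=1 p=0 r=0 z=1 v=0 u=1 y=0 clk=0 x=1
t4.Δ0 q=1 p=0 r=0 z=1 v=0 u=1 y=0 clk=0 x=1
t4.Δ1 q=1 p=0 r=0 z=1 v=0 u=1 y=0 clk=1 x=1

1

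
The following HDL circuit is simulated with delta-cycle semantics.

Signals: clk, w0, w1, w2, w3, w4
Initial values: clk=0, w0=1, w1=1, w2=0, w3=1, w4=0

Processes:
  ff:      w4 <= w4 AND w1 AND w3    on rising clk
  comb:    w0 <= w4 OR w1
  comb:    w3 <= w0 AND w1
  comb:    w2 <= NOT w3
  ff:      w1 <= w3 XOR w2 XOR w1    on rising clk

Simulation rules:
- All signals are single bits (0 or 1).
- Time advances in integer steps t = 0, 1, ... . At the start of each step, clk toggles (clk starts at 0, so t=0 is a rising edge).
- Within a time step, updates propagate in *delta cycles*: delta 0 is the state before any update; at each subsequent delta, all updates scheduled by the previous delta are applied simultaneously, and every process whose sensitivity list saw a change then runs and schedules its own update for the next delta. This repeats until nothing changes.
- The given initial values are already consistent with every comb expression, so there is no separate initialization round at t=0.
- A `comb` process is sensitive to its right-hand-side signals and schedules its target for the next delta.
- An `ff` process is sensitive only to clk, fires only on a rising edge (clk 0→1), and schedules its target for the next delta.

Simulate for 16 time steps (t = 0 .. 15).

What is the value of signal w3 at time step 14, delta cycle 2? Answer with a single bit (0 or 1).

t0.Δ0 w0=1 w2=0 w4=0 clk=0 w3=1 w1=1
t0.Δ1 w0=1 w2=0 w4=0 clk=1 w3=1 w1=1
t0.Δ2 w0=1 w2=0 w4=0 clk=1 w3=1 w1=0
t0.Δ3 w0=0 w2=0 w4=0 clk=1 w3=0 w1=0
t0.Δ4 w0=0 w2=1 w4=0 clk=1 w3=0 w1=0
t1.Δ0 w0=0 w2=1 w4=0 clk=1 w3=0 w1=0
t1.Δ1 w0=0 w2=1 w4=0 clk=0 w3=0 w1=0
t2.Δ0 w0=0 w2=1 w4=0 clk=0 w3=0 w1=0
t2.Δ1 w0=0 w2=1 w4=0 clk=1 w3=0 w1=0
t2.Δ2 w0=0 w2=1 w4=0 clk=1 w3=0 w1=1
t2.Δ3 w0=1 w2=1 w4=0 clk=1 w3=0 w1=1
t2.Δ4 w0=1 w2=1 w4=0 clk=1 w3=1 w1=1
t2.Δ5 w0=1 w2=0 w4=0 clk=1 w3=1 w1=1
t3.Δ0 w0=1 w2=0 w4=0 clk=1 w3=1 w1=1
t3.Δ1 w0=1 w2=0 w4=0 clk=0 w3=1 w1=1
t4.Δ0 w0=1 w2=0 w4=0 clk=0 w3=1 w1=1
t4.Δ1 w0=1 w2=0 w4=0 clk=1 w3=1 w1=1
t4.Δ2 w0=1 w2=0 w4=0 clk=1 w3=1 w1=0
t4.Δ3 w0=0 w2=0 w4=0 clk=1 w3=0 w1=0
t4.Δ4 w0=0 w2=1 w4=0 clk=1 w3=0 w1=0
t5.Δ0 w0=0 w2=1 w4=0 clk=1 w3=0 w1=0
t5.Δ1 w0=0 w2=1 w4=0 clk=0 w3=0 w1=0
t6.Δ0 w0=0 w2=1 w4=0 clk=0 w3=0 w1=0
t6.Δ1 w0=0 w2=1 w4=0 clk=1 w3=0 w1=0
t6.Δ2 w0=0 w2=1 w4=0 clk=1 w3=0 w1=1
t6.Δ3 w0=1 w2=1 w4=0 clk=1 w3=0 w1=1
t6.Δ4 w0=1 w2=1 w4=0 clk=1 w3=1 w1=1
t6.Δ5 w0=1 w2=0 w4=0 clk=1 w3=1 w1=1
t7.Δ0 w0=1 w2=0 w4=0 clk=1 w3=1 w1=1
t7.Δ1 w0=1 w2=0 w4=0 clk=0 w3=1 w1=1
t8.Δ0 w0=1 w2=0 w4=0 clk=0 w3=1 w1=1
t8.Δ1 w0=1 w2=0 w4=0 clk=1 w3=1 w1=1
t8.Δ2 w0=1 w2=0 w4=0 clk=1 w3=1 w1=0
t8.Δ3 w0=0 w2=0 w4=0 clk=1 w3=0 w1=0
t8.Δ4 w0=0 w2=1 w4=0 clk=1 w3=0 w1=0
t9.Δ0 w0=0 w2=1 w4=0 clk=1 w3=0 w1=0
t9.Δ1 w0=0 w2=1 w4=0 clk=0 w3=0 w1=0
t10.Δ0 w0=0 w2=1 w4=0 clk=0 w3=0 w1=0
t10.Δ1 w0=0 w2=1 w4=0 clk=1 w3=0 w1=0
t10.Δ2 w0=0 w2=1 w4=0 clk=1 w3=0 w1=1
t10.Δ3 w0=1 w2=1 w4=0 clk=1 w3=0 w1=1
t10.Δ4 w0=1 w2=1 w4=0 clk=1 w3=1 w1=1
t10.Δ5 w0=1 w2=0 w4=0 clk=1 w3=1 w1=1
t11.Δ0 w0=1 w2=0 w4=0 clk=1 w3=1 w1=1
t11.Δ1 w0=1 w2=0 w4=0 clk=0 w3=1 w1=1
t12.Δ0 w0=1 w2=0 w4=0 clk=0 w3=1 w1=1
t12.Δ1 w0=1 w2=0 w4=0 clk=1 w3=1 w1=1
t12.Δ2 w0=1 w2=0 w4=0 clk=1 w3=1 w1=0
t12.Δ3 w0=0 w2=0 w4=0 clk=1 w3=0 w1=0
t12.Δ4 w0=0 w2=1 w4=0 clk=1 w3=0 w1=0
t13.Δ0 w0=0 w2=1 w4=0 clk=1 w3=0 w1=0
t13.Δ1 w0=0 w2=1 w4=0 clk=0 w3=0 w1=0
t14.Δ0 w0=0 w2=1 w4=0 clk=0 w3=0 w1=0
t14.Δ1 w0=0 w2=1 w4=0 clk=1 w3=0 w1=0
t14.Δ2 w0=0 w2=1 w4=0 clk=1 w3=0 w1=1
t14.Δ3 w0=1 w2=1 w4=0 clk=1 w3=0 w1=1
t14.Δ4 w0=1 w2=1 w4=0 clk=1 w3=1 w1=1
t14.Δ5 w0=1 w2=0 w4=0 clk=1 w3=1 w1=1
t15.Δ0 w0=1 w2=0 w4=0 clk=1 w3=1 w1=1
t15.Δ1 w0=1 w2=0 w4=0 clk=0 w3=1 w1=1

0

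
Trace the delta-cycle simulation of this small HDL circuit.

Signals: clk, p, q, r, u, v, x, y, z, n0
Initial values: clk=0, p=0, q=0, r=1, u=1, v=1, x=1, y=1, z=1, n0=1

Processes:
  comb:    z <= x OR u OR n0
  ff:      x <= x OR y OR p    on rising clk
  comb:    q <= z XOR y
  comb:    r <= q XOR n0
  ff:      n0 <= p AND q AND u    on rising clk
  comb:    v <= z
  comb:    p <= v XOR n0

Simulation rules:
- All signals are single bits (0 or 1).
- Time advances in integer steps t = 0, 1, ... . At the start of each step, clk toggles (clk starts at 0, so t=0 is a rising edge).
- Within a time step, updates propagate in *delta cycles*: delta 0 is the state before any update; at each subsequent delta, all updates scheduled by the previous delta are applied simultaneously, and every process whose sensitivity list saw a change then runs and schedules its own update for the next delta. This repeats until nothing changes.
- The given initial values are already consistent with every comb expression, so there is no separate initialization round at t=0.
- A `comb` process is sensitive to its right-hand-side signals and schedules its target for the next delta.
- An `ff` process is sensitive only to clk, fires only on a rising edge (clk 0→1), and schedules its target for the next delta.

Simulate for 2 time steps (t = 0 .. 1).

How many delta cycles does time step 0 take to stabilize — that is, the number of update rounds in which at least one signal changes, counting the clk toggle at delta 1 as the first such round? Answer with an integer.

3

[bits: clk,z,n0,r,y,v,p,q,u,x]
t=0: Δ0=0111110011 Δ1=1111110011 Δ2=1101110011 Δ3=1100111011 | 3Δ
t=1: Δ0=1100111011 Δ1=0100111011 | 1Δ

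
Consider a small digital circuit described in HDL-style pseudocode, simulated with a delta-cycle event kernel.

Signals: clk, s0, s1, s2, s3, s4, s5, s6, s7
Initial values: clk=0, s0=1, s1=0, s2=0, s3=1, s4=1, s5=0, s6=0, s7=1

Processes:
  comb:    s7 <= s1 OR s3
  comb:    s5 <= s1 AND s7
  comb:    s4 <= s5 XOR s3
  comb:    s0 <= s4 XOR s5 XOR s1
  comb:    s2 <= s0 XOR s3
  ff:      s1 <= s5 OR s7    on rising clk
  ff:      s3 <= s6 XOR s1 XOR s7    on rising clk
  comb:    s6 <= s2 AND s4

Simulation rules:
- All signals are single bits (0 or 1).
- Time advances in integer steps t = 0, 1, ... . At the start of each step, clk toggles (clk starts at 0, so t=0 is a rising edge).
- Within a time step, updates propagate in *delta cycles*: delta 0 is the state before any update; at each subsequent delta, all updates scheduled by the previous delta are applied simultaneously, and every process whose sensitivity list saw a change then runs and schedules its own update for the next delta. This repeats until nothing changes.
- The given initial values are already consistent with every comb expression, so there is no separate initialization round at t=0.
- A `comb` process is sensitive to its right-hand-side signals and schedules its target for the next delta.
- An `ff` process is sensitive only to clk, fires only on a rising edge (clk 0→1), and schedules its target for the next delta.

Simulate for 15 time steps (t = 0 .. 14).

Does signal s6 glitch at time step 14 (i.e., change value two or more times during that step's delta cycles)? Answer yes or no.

no

t=0 Δ0: s3=1 s5=0 s4=1 s2=0 s0=1 s1=0 s7=1 s6=0 clk=0
  Δ1: clk:0→1
  Δ2: s1:0→1
  Δ3: s5:0→1, s0:1→0
  Δ4: s4:1→0, s2:0→1, s0:0→1
  Δ5: s2:1→0, s0:1→0
  Δ6: s2:0→1
  (6Δ to stable)
t=1 Δ0: s3=1 s5=1 s4=0 s2=1 s0=0 s1=1 s7=1 s6=0 clk=1
  Δ1: clk:1→0
  (1Δ to stable)
t=2 Δ0: s3=1 s5=1 s4=0 s2=1 s0=0 s1=1 s7=1 s6=0 clk=0
  Δ1: clk:0→1
  Δ2: s3:1→0
  Δ3: s4:0→1, s2:1→0
  Δ4: s0:0→1
  Δ5: s2:0→1
  Δ6: s6:0→1
  (6Δ to stable)
t=3 Δ0: s3=0 s5=1 s4=1 s2=1 s0=1 s1=1 s7=1 s6=1 clk=1
  Δ1: clk:1→0
  (1Δ to stable)
t=4 Δ0: s3=0 s5=1 s4=1 s2=1 s0=1 s1=1 s7=1 s6=1 clk=0
  Δ1: clk:0→1
  Δ2: s3:0→1
  Δ3: s4:1→0, s2:1→0
  Δ4: s0:1→0, s6:1→0
  Δ5: s2:0→1
  (5Δ to stable)
t=5 Δ0: s3=1 s5=1 s4=0 s2=1 s0=0 s1=1 s7=1 s6=0 clk=1
  Δ1: clk:1→0
  (1Δ to stable)
t=6 Δ0: s3=1 s5=1 s4=0 s2=1 s0=0 s1=1 s7=1 s6=0 clk=0
  Δ1: clk:0→1
  Δ2: s3:1→0
  Δ3: s4:0→1, s2:1→0
  Δ4: s0:0→1
  Δ5: s2:0→1
  Δ6: s6:0→1
  (6Δ to stable)
t=7 Δ0: s3=0 s5=1 s4=1 s2=1 s0=1 s1=1 s7=1 s6=1 clk=1
  Δ1: clk:1→0
  (1Δ to stable)
t=8 Δ0: s3=0 s5=1 s4=1 s2=1 s0=1 s1=1 s7=1 s6=1 clk=0
  Δ1: clk:0→1
  Δ2: s3:0→1
  Δ3: s4:1→0, s2:1→0
  Δ4: s0:1→0, s6:1→0
  Δ5: s2:0→1
  (5Δ to stable)
t=9 Δ0: s3=1 s5=1 s4=0 s2=1 s0=0 s1=1 s7=1 s6=0 clk=1
  Δ1: clk:1→0
  (1Δ to stable)
t=10 Δ0: s3=1 s5=1 s4=0 s2=1 s0=0 s1=1 s7=1 s6=0 clk=0
  Δ1: clk:0→1
  Δ2: s3:1→0
  Δ3: s4:0→1, s2:1→0
  Δ4: s0:0→1
  Δ5: s2:0→1
  Δ6: s6:0→1
  (6Δ to stable)
t=11 Δ0: s3=0 s5=1 s4=1 s2=1 s0=1 s1=1 s7=1 s6=1 clk=1
  Δ1: clk:1→0
  (1Δ to stable)
t=12 Δ0: s3=0 s5=1 s4=1 s2=1 s0=1 s1=1 s7=1 s6=1 clk=0
  Δ1: clk:0→1
  Δ2: s3:0→1
  Δ3: s4:1→0, s2:1→0
  Δ4: s0:1→0, s6:1→0
  Δ5: s2:0→1
  (5Δ to stable)
t=13 Δ0: s3=1 s5=1 s4=0 s2=1 s0=0 s1=1 s7=1 s6=0 clk=1
  Δ1: clk:1→0
  (1Δ to stable)
t=14 Δ0: s3=1 s5=1 s4=0 s2=1 s0=0 s1=1 s7=1 s6=0 clk=0
  Δ1: clk:0→1
  Δ2: s3:1→0
  Δ3: s4:0→1, s2:1→0
  Δ4: s0:0→1
  Δ5: s2:0→1
  Δ6: s6:0→1
  (6Δ to stable)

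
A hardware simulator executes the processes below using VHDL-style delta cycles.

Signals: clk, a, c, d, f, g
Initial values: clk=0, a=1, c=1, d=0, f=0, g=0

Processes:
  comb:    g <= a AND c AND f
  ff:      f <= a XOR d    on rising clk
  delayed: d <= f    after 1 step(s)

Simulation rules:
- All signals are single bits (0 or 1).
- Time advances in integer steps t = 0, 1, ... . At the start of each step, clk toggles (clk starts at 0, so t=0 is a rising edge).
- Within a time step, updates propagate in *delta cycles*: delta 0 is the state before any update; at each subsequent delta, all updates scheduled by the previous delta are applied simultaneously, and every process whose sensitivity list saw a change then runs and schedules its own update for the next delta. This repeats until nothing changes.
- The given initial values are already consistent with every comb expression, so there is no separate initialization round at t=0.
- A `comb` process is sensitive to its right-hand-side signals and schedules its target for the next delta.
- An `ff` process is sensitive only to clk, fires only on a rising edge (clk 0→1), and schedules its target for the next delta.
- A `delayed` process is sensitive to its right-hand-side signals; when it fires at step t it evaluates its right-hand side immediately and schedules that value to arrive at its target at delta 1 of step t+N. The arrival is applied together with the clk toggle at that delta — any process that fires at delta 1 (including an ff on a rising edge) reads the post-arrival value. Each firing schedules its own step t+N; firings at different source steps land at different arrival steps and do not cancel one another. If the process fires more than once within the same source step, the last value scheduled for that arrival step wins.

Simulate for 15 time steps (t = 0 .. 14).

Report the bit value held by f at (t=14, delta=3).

t=0 Δ0: c=1 a=1 g=0 f=0 d=0 clk=0
  Δ1: clk:0→1
  Δ2: f:0→1
  Δ3: g:0→1
  (3Δ to stable)
t=1 Δ0: c=1 a=1 g=1 f=1 d=0 clk=1
  Δ1: d:0→1, clk:1→0
  (1Δ to stable)
t=2 Δ0: c=1 a=1 g=1 f=1 d=1 clk=0
  Δ1: clk:0→1
  Δ2: f:1→0
  Δ3: g:1→0
  (3Δ to stable)
t=3 Δ0: c=1 a=1 g=0 f=0 d=1 clk=1
  Δ1: d:1→0, clk:1→0
  (1Δ to stable)
t=4 Δ0: c=1 a=1 g=0 f=0 d=0 clk=0
  Δ1: clk:0→1
  Δ2: f:0→1
  Δ3: g:0→1
  (3Δ to stable)
t=5 Δ0: c=1 a=1 g=1 f=1 d=0 clk=1
  Δ1: d:0→1, clk:1→0
  (1Δ to stable)
t=6 Δ0: c=1 a=1 g=1 f=1 d=1 clk=0
  Δ1: clk:0→1
  Δ2: f:1→0
  Δ3: g:1→0
  (3Δ to stable)
t=7 Δ0: c=1 a=1 g=0 f=0 d=1 clk=1
  Δ1: d:1→0, clk:1→0
  (1Δ to stable)
t=8 Δ0: c=1 a=1 g=0 f=0 d=0 clk=0
  Δ1: clk:0→1
  Δ2: f:0→1
  Δ3: g:0→1
  (3Δ to stable)
t=9 Δ0: c=1 a=1 g=1 f=1 d=0 clk=1
  Δ1: d:0→1, clk:1→0
  (1Δ to stable)
t=10 Δ0: c=1 a=1 g=1 f=1 d=1 clk=0
  Δ1: clk:0→1
  Δ2: f:1→0
  Δ3: g:1→0
  (3Δ to stable)
t=11 Δ0: c=1 a=1 g=0 f=0 d=1 clk=1
  Δ1: d:1→0, clk:1→0
  (1Δ to stable)
t=12 Δ0: c=1 a=1 g=0 f=0 d=0 clk=0
  Δ1: clk:0→1
  Δ2: f:0→1
  Δ3: g:0→1
  (3Δ to stable)
t=13 Δ0: c=1 a=1 g=1 f=1 d=0 clk=1
  Δ1: d:0→1, clk:1→0
  (1Δ to stable)
t=14 Δ0: c=1 a=1 g=1 f=1 d=1 clk=0
  Δ1: clk:0→1
  Δ2: f:1→0
  Δ3: g:1→0
  (3Δ to stable)

0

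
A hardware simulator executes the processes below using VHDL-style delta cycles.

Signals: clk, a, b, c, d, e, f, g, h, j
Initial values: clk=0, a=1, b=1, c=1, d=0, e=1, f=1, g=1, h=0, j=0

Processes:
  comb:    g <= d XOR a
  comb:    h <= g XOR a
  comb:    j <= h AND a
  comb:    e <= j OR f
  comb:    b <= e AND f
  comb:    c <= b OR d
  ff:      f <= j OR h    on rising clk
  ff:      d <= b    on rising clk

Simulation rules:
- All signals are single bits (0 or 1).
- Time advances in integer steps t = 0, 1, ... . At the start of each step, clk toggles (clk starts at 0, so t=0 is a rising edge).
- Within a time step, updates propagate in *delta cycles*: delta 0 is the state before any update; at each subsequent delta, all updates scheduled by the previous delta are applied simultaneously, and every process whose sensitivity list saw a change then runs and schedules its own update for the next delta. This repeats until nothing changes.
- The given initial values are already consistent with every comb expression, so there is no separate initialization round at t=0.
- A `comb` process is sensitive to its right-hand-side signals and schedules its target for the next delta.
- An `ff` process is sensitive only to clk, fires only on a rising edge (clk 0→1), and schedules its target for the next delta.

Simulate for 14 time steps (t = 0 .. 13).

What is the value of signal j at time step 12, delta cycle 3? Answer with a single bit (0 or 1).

0

t0.Δ0 d=0 e=1 clk=0 c=1 b=1 a=1 g=1 j=0 f=1 h=0
t0.Δ1 d=0 e=1 clk=1 c=1 b=1 a=1 g=1 j=0 f=1 h=0
t0.Δ2 d=1 e=1 clk=1 c=1 b=1 a=1 g=1 j=0 f=0 h=0
t0.Δ3 d=1 e=0 clk=1 c=1 b=0 a=1 g=0 j=0 f=0 h=0
t0.Δ4 d=1 e=0 clk=1 c=1 b=0 a=1 g=0 j=0 f=0 h=1
t0.Δ5 d=1 e=0 clk=1 c=1 b=0 a=1 g=0 j=1 f=0 h=1
t0.Δ6 d=1 e=1 clk=1 c=1 b=0 a=1 g=0 j=1 f=0 h=1
t1.Δ0 d=1 e=1 clk=1 c=1 b=0 a=1 g=0 j=1 f=0 h=1
t1.Δ1 d=1 e=1 clk=0 c=1 b=0 a=1 g=0 j=1 f=0 h=1
t2.Δ0 d=1 e=1 clk=0 c=1 b=0 a=1 g=0 j=1 f=0 h=1
t2.Δ1 d=1 e=1 clk=1 c=1 b=0 a=1 g=0 j=1 f=0 h=1
t2.Δ2 d=0 e=1 clk=1 c=1 b=0 a=1 g=0 j=1 f=1 h=1
t2.Δ3 d=0 e=1 clk=1 c=0 b=1 a=1 g=1 j=1 f=1 h=1
t2.Δ4 d=0 e=1 clk=1 c=1 b=1 a=1 g=1 j=1 f=1 h=0
t2.Δ5 d=0 e=1 clk=1 c=1 b=1 a=1 g=1 j=0 f=1 h=0
t3.Δ0 d=0 e=1 clk=1 c=1 b=1 a=1 g=1 j=0 f=1 h=0
t3.Δ1 d=0 e=1 clk=0 c=1 b=1 a=1 g=1 j=0 f=1 h=0
t4.Δ0 d=0 e=1 clk=0 c=1 b=1 a=1 g=1 j=0 f=1 h=0
t4.Δ1 d=0 e=1 clk=1 c=1 b=1 a=1 g=1 j=0 f=1 h=0
t4.Δ2 d=1 e=1 clk=1 c=1 b=1 a=1 g=1 j=0 f=0 h=0
t4.Δ3 d=1 e=0 clk=1 c=1 b=0 a=1 g=0 j=0 f=0 h=0
t4.Δ4 d=1 e=0 clk=1 c=1 b=0 a=1 g=0 j=0 f=0 h=1
t4.Δ5 d=1 e=0 clk=1 c=1 b=0 a=1 g=0 j=1 f=0 h=1
t4.Δ6 d=1 e=1 clk=1 c=1 b=0 a=1 g=0 j=1 f=0 h=1
t5.Δ0 d=1 e=1 clk=1 c=1 b=0 a=1 g=0 j=1 f=0 h=1
t5.Δ1 d=1 e=1 clk=0 c=1 b=0 a=1 g=0 j=1 f=0 h=1
t6.Δ0 d=1 e=1 clk=0 c=1 b=0 a=1 g=0 j=1 f=0 h=1
t6.Δ1 d=1 e=1 clk=1 c=1 b=0 a=1 g=0 j=1 f=0 h=1
t6.Δ2 d=0 e=1 clk=1 c=1 b=0 a=1 g=0 j=1 f=1 h=1
t6.Δ3 d=0 e=1 clk=1 c=0 b=1 a=1 g=1 j=1 f=1 h=1
t6.Δ4 d=0 e=1 clk=1 c=1 b=1 a=1 g=1 j=1 f=1 h=0
t6.Δ5 d=0 e=1 clk=1 c=1 b=1 a=1 g=1 j=0 f=1 h=0
t7.Δ0 d=0 e=1 clk=1 c=1 b=1 a=1 g=1 j=0 f=1 h=0
t7.Δ1 d=0 e=1 clk=0 c=1 b=1 a=1 g=1 j=0 f=1 h=0
t8.Δ0 d=0 e=1 clk=0 c=1 b=1 a=1 g=1 j=0 f=1 h=0
t8.Δ1 d=0 e=1 clk=1 c=1 b=1 a=1 g=1 j=0 f=1 h=0
t8.Δ2 d=1 e=1 clk=1 c=1 b=1 a=1 g=1 j=0 f=0 h=0
t8.Δ3 d=1 e=0 clk=1 c=1 b=0 a=1 g=0 j=0 f=0 h=0
t8.Δ4 d=1 e=0 clk=1 c=1 b=0 a=1 g=0 j=0 f=0 h=1
t8.Δ5 d=1 e=0 clk=1 c=1 b=0 a=1 g=0 j=1 f=0 h=1
t8.Δ6 d=1 e=1 clk=1 c=1 b=0 a=1 g=0 j=1 f=0 h=1
t9.Δ0 d=1 e=1 clk=1 c=1 b=0 a=1 g=0 j=1 f=0 h=1
t9.Δ1 d=1 e=1 clk=0 c=1 b=0 a=1 g=0 j=1 f=0 h=1
t10.Δ0 d=1 e=1 clk=0 c=1 b=0 a=1 g=0 j=1 f=0 h=1
t10.Δ1 d=1 e=1 clk=1 c=1 b=0 a=1 g=0 j=1 f=0 h=1
t10.Δ2 d=0 e=1 clk=1 c=1 b=0 a=1 g=0 j=1 f=1 h=1
t10.Δ3 d=0 e=1 clk=1 c=0 b=1 a=1 g=1 j=1 f=1 h=1
t10.Δ4 d=0 e=1 clk=1 c=1 b=1 a=1 g=1 j=1 f=1 h=0
t10.Δ5 d=0 e=1 clk=1 c=1 b=1 a=1 g=1 j=0 f=1 h=0
t11.Δ0 d=0 e=1 clk=1 c=1 b=1 a=1 g=1 j=0 f=1 h=0
t11.Δ1 d=0 e=1 clk=0 c=1 b=1 a=1 g=1 j=0 f=1 h=0
t12.Δ0 d=0 e=1 clk=0 c=1 b=1 a=1 g=1 j=0 f=1 h=0
t12.Δ1 d=0 e=1 clk=1 c=1 b=1 a=1 g=1 j=0 f=1 h=0
t12.Δ2 d=1 e=1 clk=1 c=1 b=1 a=1 g=1 j=0 f=0 h=0
t12.Δ3 d=1 e=0 clk=1 c=1 b=0 a=1 g=0 j=0 f=0 h=0
t12.Δ4 d=1 e=0 clk=1 c=1 b=0 a=1 g=0 j=0 f=0 h=1
t12.Δ5 d=1 e=0 clk=1 c=1 b=0 a=1 g=0 j=1 f=0 h=1
t12.Δ6 d=1 e=1 clk=1 c=1 b=0 a=1 g=0 j=1 f=0 h=1
t13.Δ0 d=1 e=1 clk=1 c=1 b=0 a=1 g=0 j=1 f=0 h=1
t13.Δ1 d=1 e=1 clk=0 c=1 b=0 a=1 g=0 j=1 f=0 h=1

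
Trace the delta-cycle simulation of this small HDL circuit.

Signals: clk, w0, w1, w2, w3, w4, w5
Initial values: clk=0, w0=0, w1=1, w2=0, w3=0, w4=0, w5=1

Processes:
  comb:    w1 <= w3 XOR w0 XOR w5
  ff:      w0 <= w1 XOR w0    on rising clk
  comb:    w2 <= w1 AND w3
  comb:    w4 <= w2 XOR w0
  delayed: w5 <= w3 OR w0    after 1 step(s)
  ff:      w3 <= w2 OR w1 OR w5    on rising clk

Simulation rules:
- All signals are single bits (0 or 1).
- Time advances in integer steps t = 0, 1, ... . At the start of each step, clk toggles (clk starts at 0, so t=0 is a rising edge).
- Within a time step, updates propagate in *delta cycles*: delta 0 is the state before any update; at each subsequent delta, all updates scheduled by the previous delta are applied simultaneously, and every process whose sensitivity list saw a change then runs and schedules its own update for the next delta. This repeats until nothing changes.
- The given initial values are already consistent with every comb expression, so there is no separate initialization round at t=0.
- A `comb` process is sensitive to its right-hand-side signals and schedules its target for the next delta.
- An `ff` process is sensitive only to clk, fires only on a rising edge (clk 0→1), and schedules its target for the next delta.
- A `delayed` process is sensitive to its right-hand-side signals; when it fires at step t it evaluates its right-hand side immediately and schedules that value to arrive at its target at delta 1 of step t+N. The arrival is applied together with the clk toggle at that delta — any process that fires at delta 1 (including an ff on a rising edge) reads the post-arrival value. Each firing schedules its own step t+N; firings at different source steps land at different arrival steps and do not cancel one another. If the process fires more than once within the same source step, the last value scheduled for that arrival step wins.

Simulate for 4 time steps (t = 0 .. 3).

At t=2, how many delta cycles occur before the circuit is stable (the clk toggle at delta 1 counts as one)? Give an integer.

5

t0.Δ0 w5=1 clk=0 w3=0 w0=0 w1=1 w2=0 w4=0
t0.Δ1 w5=1 clk=1 w3=0 w0=0 w1=1 w2=0 w4=0
t0.Δ2 w5=1 clk=1 w3=1 w0=1 w1=1 w2=0 w4=0
t0.Δ3 w5=1 clk=1 w3=1 w0=1 w1=1 w2=1 w4=1
t0.Δ4 w5=1 clk=1 w3=1 w0=1 w1=1 w2=1 w4=0
t1.Δ0 w5=1 clk=1 w3=1 w0=1 w1=1 w2=1 w4=0
t1.Δ1 w5=1 clk=0 w3=1 w0=1 w1=1 w2=1 w4=0
t2.Δ0 w5=1 clk=0 w3=1 w0=1 w1=1 w2=1 w4=0
t2.Δ1 w5=1 clk=1 w3=1 w0=1 w1=1 w2=1 w4=0
t2.Δ2 w5=1 clk=1 w3=1 w0=0 w1=1 w2=1 w4=0
t2.Δ3 w5=1 clk=1 w3=1 w0=0 w1=0 w2=1 w4=1
t2.Δ4 w5=1 clk=1 w3=1 w0=0 w1=0 w2=0 w4=1
t2.Δ5 w5=1 clk=1 w3=1 w0=0 w1=0 w2=0 w4=0
t3.Δ0 w5=1 clk=1 w3=1 w0=0 w1=0 w2=0 w4=0
t3.Δ1 w5=1 clk=0 w3=1 w0=0 w1=0 w2=0 w4=0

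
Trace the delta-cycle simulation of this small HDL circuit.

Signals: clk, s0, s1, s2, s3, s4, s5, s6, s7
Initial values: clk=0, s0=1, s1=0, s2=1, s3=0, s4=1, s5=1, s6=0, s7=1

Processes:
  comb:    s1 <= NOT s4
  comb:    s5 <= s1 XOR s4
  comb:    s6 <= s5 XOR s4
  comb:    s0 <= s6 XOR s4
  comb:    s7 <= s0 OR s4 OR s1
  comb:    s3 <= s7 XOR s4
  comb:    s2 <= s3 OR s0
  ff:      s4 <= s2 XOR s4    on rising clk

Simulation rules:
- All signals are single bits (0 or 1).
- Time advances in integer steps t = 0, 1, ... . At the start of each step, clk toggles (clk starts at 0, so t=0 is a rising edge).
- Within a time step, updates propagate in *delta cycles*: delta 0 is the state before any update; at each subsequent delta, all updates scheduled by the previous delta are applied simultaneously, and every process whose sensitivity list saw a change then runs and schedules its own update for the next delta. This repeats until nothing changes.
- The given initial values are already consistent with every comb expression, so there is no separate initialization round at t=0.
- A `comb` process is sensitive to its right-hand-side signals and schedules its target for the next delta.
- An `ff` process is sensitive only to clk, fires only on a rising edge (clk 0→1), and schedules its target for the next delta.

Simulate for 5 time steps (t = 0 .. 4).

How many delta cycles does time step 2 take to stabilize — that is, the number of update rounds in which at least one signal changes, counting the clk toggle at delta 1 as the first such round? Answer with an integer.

t=0 Δ0: s2=1 s5=1 s7=1 s0=1 s4=1 clk=0 s1=0 s6=0 s3=0
  Δ1: clk:0→1
  Δ2: s4:1→0
  Δ3: s5:1→0, s0:1→0, s1:0→1, s6:0→1, s3:0→1
  Δ4: s5:0→1, s0:0→1, s6:1→0
  Δ5: s0:1→0, s6:0→1
  Δ6: s0:0→1
  (6Δ to stable)
t=1 Δ0: s2=1 s5=1 s7=1 s0=1 s4=0 clk=1 s1=1 s6=1 s3=1
  Δ1: clk:1→0
  (1Δ to stable)
t=2 Δ0: s2=1 s5=1 s7=1 s0=1 s4=0 clk=0 s1=1 s6=1 s3=1
  Δ1: clk:0→1
  Δ2: s4:0→1
  Δ3: s5:1→0, s0:1→0, s1:1→0, s6:1→0, s3:1→0
  Δ4: s2:1→0, s5:0→1, s0:0→1, s6:0→1
  Δ5: s2:0→1, s0:1→0, s6:1→0
  Δ6: s2:1→0, s0:0→1
  Δ7: s2:0→1
  (7Δ to stable)
t=3 Δ0: s2=1 s5=1 s7=1 s0=1 s4=1 clk=1 s1=0 s6=0 s3=0
  Δ1: clk:1→0
  (1Δ to stable)
t=4 Δ0: s2=1 s5=1 s7=1 s0=1 s4=1 clk=0 s1=0 s6=0 s3=0
  Δ1: clk:0→1
  Δ2: s4:1→0
  Δ3: s5:1→0, s0:1→0, s1:0→1, s6:0→1, s3:0→1
  Δ4: s5:0→1, s0:0→1, s6:1→0
  Δ5: s0:1→0, s6:0→1
  Δ6: s0:0→1
  (6Δ to stable)

7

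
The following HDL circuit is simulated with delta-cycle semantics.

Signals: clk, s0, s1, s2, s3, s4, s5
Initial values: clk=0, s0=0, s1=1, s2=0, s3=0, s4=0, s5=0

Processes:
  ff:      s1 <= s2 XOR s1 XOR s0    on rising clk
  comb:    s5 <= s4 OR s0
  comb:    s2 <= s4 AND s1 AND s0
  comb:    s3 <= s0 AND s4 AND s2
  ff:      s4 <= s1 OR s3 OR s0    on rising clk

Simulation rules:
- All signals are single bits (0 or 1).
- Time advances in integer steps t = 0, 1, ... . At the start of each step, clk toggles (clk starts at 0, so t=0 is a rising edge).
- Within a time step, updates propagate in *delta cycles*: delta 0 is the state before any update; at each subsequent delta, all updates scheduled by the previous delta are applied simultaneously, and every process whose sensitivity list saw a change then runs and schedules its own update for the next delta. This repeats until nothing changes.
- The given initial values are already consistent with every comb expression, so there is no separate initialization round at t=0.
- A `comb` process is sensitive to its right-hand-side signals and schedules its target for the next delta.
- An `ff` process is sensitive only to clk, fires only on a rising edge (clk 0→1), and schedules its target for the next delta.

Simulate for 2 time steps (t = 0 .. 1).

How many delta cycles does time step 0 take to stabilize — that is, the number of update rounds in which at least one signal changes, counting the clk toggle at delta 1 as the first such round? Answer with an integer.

[bits: s5,s2,clk,s1,s0,s4,s3]
t=0: Δ0=0001000 Δ1=0011000 Δ2=0011010 Δ3=1011010 | 3Δ
t=1: Δ0=1011010 Δ1=1001010 | 1Δ

3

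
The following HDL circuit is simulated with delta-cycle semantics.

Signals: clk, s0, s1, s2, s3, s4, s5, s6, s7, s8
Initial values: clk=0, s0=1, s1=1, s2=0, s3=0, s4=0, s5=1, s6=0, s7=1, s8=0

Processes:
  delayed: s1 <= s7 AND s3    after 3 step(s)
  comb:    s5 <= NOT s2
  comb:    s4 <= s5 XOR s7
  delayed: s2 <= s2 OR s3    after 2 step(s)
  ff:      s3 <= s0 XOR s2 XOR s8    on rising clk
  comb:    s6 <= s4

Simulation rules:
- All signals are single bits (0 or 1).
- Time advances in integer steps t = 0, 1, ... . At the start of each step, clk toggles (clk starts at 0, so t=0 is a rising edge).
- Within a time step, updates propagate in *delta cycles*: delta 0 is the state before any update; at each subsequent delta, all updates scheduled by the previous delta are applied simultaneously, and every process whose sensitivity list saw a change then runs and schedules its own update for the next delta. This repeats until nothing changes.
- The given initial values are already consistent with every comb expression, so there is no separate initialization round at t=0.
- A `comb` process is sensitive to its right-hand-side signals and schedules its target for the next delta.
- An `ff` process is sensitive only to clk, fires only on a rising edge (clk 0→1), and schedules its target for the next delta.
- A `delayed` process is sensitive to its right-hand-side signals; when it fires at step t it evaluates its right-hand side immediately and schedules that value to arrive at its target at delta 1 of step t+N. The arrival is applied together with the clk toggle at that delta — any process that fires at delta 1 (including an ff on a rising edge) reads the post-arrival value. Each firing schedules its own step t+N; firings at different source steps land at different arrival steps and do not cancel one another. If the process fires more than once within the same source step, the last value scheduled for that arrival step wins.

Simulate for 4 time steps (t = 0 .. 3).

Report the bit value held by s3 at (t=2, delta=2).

t=0 Δ0: s7=1 clk=0 s1=1 s4=0 s6=0 s2=0 s8=0 s3=0 s5=1 s0=1
  Δ1: clk:0→1
  Δ2: s3:0→1
  (2Δ to stable)
t=1 Δ0: s7=1 clk=1 s1=1 s4=0 s6=0 s2=0 s8=0 s3=1 s5=1 s0=1
  Δ1: clk:1→0
  (1Δ to stable)
t=2 Δ0: s7=1 clk=0 s1=1 s4=0 s6=0 s2=0 s8=0 s3=1 s5=1 s0=1
  Δ1: clk:0→1, s2:0→1
  Δ2: s3:1→0, s5:1→0
  Δ3: s4:0→1
  Δ4: s6:0→1
  (4Δ to stable)
t=3 Δ0: s7=1 clk=1 s1=1 s4=1 s6=1 s2=1 s8=0 s3=0 s5=0 s0=1
  Δ1: clk:1→0
  (1Δ to stable)

0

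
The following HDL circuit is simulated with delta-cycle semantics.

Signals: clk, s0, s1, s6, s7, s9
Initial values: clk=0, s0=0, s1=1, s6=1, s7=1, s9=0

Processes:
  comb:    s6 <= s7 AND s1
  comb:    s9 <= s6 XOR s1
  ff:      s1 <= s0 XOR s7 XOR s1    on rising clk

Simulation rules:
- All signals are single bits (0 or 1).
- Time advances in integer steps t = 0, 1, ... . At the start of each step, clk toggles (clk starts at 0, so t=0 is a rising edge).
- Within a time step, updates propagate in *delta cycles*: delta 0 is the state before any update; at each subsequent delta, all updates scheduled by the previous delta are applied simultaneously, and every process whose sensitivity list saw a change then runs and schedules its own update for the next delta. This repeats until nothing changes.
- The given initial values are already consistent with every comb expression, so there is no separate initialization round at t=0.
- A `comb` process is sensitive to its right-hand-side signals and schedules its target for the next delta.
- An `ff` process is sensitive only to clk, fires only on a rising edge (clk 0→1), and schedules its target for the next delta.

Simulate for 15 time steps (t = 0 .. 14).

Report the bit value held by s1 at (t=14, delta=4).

1

t=0 Δ0: clk=0 s9=0 s1=1 s0=0 s6=1 s7=1
  Δ1: clk:0→1
  Δ2: s1:1→0
  Δ3: s9:0→1, s6:1→0
  Δ4: s9:1→0
  (4Δ to stable)
t=1 Δ0: clk=1 s9=0 s1=0 s0=0 s6=0 s7=1
  Δ1: clk:1→0
  (1Δ to stable)
t=2 Δ0: clk=0 s9=0 s1=0 s0=0 s6=0 s7=1
  Δ1: clk:0→1
  Δ2: s1:0→1
  Δ3: s9:0→1, s6:0→1
  Δ4: s9:1→0
  (4Δ to stable)
t=3 Δ0: clk=1 s9=0 s1=1 s0=0 s6=1 s7=1
  Δ1: clk:1→0
  (1Δ to stable)
t=4 Δ0: clk=0 s9=0 s1=1 s0=0 s6=1 s7=1
  Δ1: clk:0→1
  Δ2: s1:1→0
  Δ3: s9:0→1, s6:1→0
  Δ4: s9:1→0
  (4Δ to stable)
t=5 Δ0: clk=1 s9=0 s1=0 s0=0 s6=0 s7=1
  Δ1: clk:1→0
  (1Δ to stable)
t=6 Δ0: clk=0 s9=0 s1=0 s0=0 s6=0 s7=1
  Δ1: clk:0→1
  Δ2: s1:0→1
  Δ3: s9:0→1, s6:0→1
  Δ4: s9:1→0
  (4Δ to stable)
t=7 Δ0: clk=1 s9=0 s1=1 s0=0 s6=1 s7=1
  Δ1: clk:1→0
  (1Δ to stable)
t=8 Δ0: clk=0 s9=0 s1=1 s0=0 s6=1 s7=1
  Δ1: clk:0→1
  Δ2: s1:1→0
  Δ3: s9:0→1, s6:1→0
  Δ4: s9:1→0
  (4Δ to stable)
t=9 Δ0: clk=1 s9=0 s1=0 s0=0 s6=0 s7=1
  Δ1: clk:1→0
  (1Δ to stable)
t=10 Δ0: clk=0 s9=0 s1=0 s0=0 s6=0 s7=1
  Δ1: clk:0→1
  Δ2: s1:0→1
  Δ3: s9:0→1, s6:0→1
  Δ4: s9:1→0
  (4Δ to stable)
t=11 Δ0: clk=1 s9=0 s1=1 s0=0 s6=1 s7=1
  Δ1: clk:1→0
  (1Δ to stable)
t=12 Δ0: clk=0 s9=0 s1=1 s0=0 s6=1 s7=1
  Δ1: clk:0→1
  Δ2: s1:1→0
  Δ3: s9:0→1, s6:1→0
  Δ4: s9:1→0
  (4Δ to stable)
t=13 Δ0: clk=1 s9=0 s1=0 s0=0 s6=0 s7=1
  Δ1: clk:1→0
  (1Δ to stable)
t=14 Δ0: clk=0 s9=0 s1=0 s0=0 s6=0 s7=1
  Δ1: clk:0→1
  Δ2: s1:0→1
  Δ3: s9:0→1, s6:0→1
  Δ4: s9:1→0
  (4Δ to stable)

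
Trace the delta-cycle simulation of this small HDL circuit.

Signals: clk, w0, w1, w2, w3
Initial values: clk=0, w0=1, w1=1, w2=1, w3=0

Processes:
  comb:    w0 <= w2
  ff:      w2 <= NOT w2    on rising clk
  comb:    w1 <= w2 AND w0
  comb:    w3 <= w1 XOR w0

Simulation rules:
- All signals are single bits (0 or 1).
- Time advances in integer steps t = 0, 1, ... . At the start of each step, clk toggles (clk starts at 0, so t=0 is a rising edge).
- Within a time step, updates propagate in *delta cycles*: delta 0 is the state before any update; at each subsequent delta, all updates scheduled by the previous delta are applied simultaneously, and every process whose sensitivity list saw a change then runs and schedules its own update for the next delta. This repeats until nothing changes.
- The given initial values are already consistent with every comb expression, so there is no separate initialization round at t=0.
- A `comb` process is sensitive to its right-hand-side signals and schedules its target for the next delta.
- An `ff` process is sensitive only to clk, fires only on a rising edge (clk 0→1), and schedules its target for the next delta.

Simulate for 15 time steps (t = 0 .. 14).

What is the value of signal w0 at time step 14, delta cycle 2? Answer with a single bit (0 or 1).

[bits: w0,w1,w3,w2,clk]
t=0: Δ0=11010 Δ1=11011 Δ2=11001 Δ3=00001 | 3Δ
t=1: Δ0=00001 Δ1=00000 | 1Δ
t=2: Δ0=00000 Δ1=00001 Δ2=00011 Δ3=10011 Δ4=11111 Δ5=11011 | 5Δ
t=3: Δ0=11011 Δ1=11010 | 1Δ
t=4: Δ0=11010 Δ1=11011 Δ2=11001 Δ3=00001 | 3Δ
t=5: Δ0=00001 Δ1=00000 | 1Δ
t=6: Δ0=00000 Δ1=00001 Δ2=00011 Δ3=10011 Δ4=11111 Δ5=11011 | 5Δ
t=7: Δ0=11011 Δ1=11010 | 1Δ
t=8: Δ0=11010 Δ1=11011 Δ2=11001 Δ3=00001 | 3Δ
t=9: Δ0=00001 Δ1=00000 | 1Δ
t=10: Δ0=00000 Δ1=00001 Δ2=00011 Δ3=10011 Δ4=11111 Δ5=11011 | 5Δ
t=11: Δ0=11011 Δ1=11010 | 1Δ
t=12: Δ0=11010 Δ1=11011 Δ2=11001 Δ3=00001 | 3Δ
t=13: Δ0=00001 Δ1=00000 | 1Δ
t=14: Δ0=00000 Δ1=00001 Δ2=00011 Δ3=10011 Δ4=11111 Δ5=11011 | 5Δ

0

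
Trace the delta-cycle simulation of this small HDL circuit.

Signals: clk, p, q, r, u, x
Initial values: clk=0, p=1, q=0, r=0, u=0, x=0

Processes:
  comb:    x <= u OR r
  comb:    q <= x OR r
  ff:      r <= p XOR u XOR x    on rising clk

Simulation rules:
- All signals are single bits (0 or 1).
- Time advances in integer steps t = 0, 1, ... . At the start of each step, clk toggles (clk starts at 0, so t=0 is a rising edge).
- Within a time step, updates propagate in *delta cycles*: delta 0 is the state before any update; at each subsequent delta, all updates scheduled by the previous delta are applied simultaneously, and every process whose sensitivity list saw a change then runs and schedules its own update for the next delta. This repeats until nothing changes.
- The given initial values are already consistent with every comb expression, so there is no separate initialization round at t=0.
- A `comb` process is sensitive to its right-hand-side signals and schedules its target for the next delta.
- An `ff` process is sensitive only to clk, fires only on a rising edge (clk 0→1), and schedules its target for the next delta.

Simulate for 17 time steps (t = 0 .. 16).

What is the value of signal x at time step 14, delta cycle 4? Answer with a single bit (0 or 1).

0

[bits: clk,r,u,q,x,p]
t=0: Δ0=000001 Δ1=100001 Δ2=110001 Δ3=110111 | 3Δ
t=1: Δ0=110111 Δ1=010111 | 1Δ
t=2: Δ0=010111 Δ1=110111 Δ2=100111 Δ3=100101 Δ4=100001 | 4Δ
t=3: Δ0=100001 Δ1=000001 | 1Δ
t=4: Δ0=000001 Δ1=100001 Δ2=110001 Δ3=110111 | 3Δ
t=5: Δ0=110111 Δ1=010111 | 1Δ
t=6: Δ0=010111 Δ1=110111 Δ2=100111 Δ3=100101 Δ4=100001 | 4Δ
t=7: Δ0=100001 Δ1=000001 | 1Δ
t=8: Δ0=000001 Δ1=100001 Δ2=110001 Δ3=110111 | 3Δ
t=9: Δ0=110111 Δ1=010111 | 1Δ
t=10: Δ0=010111 Δ1=110111 Δ2=100111 Δ3=100101 Δ4=100001 | 4Δ
t=11: Δ0=100001 Δ1=000001 | 1Δ
t=12: Δ0=000001 Δ1=100001 Δ2=110001 Δ3=110111 | 3Δ
t=13: Δ0=110111 Δ1=010111 | 1Δ
t=14: Δ0=010111 Δ1=110111 Δ2=100111 Δ3=100101 Δ4=100001 | 4Δ
t=15: Δ0=100001 Δ1=000001 | 1Δ
t=16: Δ0=000001 Δ1=100001 Δ2=110001 Δ3=110111 | 3Δ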